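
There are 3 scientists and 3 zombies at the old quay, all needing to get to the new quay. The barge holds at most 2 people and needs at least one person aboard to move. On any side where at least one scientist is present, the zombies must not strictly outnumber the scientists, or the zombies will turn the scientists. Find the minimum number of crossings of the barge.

11

Counting alone: each trip to the new quay takes at most 2 across and each return brings at least 1 back, so after t trips out (and t−1 returns) at most 2t − (t−1) of the 6 are across; that first reaches 6 at t = 5, so at least 9 crossings are needed.
The safety rule pushes this higher. Following every safe sequence of crossings, the most of the 6 that can be at the new quay as the barge arrives there on crossing 9 is 5 — never all 6.
So no plan with fewer than 11 crossings exists, and this one achieves 11:
1. 2 zombies → the new quay.  (the old quay: 3S 1Z; the new quay: 0S 2Z)
2. 1 zombie ← the old quay.  (the old quay: 3S 2Z; the new quay: 0S 1Z)
3. 2 zombies → the new quay.  (the old quay: 3S 0Z; the new quay: 0S 3Z)
4. 1 zombie ← the old quay.  (the old quay: 3S 1Z; the new quay: 0S 2Z)
5. 2 scientists → the new quay.  (the old quay: 1S 1Z; the new quay: 2S 2Z)
6. 1 scientist and 1 zombie ← the old quay.  (the old quay: 2S 2Z; the new quay: 1S 1Z)
7. 2 scientists → the new quay.  (the old quay: 0S 2Z; the new quay: 3S 1Z)
8. 1 zombie ← the old quay.  (the old quay: 0S 3Z; the new quay: 3S 0Z)
9. 2 zombies → the new quay.  (the old quay: 0S 1Z; the new quay: 3S 2Z)
10. 1 zombie ← the old quay.  (the old quay: 0S 2Z; the new quay: 3S 1Z)
11. 2 zombies → the new quay.  (the old quay: 0S 0Z; the new quay: 3S 3Z)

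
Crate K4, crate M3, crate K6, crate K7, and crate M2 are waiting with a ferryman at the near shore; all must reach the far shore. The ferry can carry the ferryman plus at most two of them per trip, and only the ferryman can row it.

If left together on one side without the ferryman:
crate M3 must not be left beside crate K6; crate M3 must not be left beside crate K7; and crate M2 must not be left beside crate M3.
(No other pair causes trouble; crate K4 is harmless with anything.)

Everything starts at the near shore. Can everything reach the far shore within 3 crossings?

No

Counting alone: the ferryman can take at most 2 across per trip to the far shore, so moving all 5 needs at least 3 loaded trips out, with a return between consecutive ones — at least 5 crossings.
Since 3 < 5, 3 crossings cannot be enough. (The shortest complete plan in fact takes 5:)
1. Ferryman goes to the far shore with crate K4 and crate M3.  [the near shore: crate K6, crate K7, crate M2 | the far shore: crate K4, crate M3]
2. Ferryman goes back to the near shore alone.  [the near shore: crate K6, crate K7, crate M2 | the far shore: crate K4, crate M3]
3. Ferryman goes to the far shore with crate K6 and crate K7.  [the near shore: crate M2 | the far shore: crate K4, crate K6, crate K7, crate M3]
4. Ferryman goes back to the near shore with crate M3.  [the near shore: crate M2, crate M3 | the far shore: crate K4, crate K6, crate K7]
5. Ferryman goes to the far shore with crate M2 and crate M3.  [the near shore: — | the far shore: crate K4, crate K6, crate K7, crate M2, crate M3]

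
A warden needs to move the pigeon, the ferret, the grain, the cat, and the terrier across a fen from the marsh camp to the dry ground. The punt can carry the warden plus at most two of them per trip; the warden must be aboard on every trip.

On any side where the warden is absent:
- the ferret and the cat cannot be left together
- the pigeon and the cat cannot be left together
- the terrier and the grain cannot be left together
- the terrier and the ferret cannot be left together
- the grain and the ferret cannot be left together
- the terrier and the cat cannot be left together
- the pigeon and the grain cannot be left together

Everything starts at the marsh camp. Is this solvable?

Whatever the first load, the items left behind include a forbidden pair without the warden. No opening move is safe, so no plan exists.

No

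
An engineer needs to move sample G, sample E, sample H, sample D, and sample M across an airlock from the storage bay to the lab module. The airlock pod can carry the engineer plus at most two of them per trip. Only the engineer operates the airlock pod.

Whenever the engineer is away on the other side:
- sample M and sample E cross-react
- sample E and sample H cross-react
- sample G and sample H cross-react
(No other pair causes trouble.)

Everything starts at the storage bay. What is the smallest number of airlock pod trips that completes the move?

Counting alone: the engineer can take at most 2 across per trip to the lab module, so moving all 5 needs at least 3 loaded trips out, with a return between consecutive ones — at least 5 crossings.
The plan below uses exactly 5 crossings, so it is optimal:
1. Engineer goes to the lab module with sample E and sample G.
2. Engineer goes back to the storage bay alone.
3. Engineer goes to the lab module with sample D.
4. Engineer goes back to the storage bay alone.
5. Engineer goes to the lab module with sample H and sample M.

5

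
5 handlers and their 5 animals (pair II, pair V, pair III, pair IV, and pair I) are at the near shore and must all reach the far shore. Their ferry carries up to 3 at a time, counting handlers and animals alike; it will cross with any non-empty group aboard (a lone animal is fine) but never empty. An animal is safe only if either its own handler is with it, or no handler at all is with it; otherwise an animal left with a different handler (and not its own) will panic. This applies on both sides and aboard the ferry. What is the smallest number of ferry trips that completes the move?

Counting alone: each trip to the far shore takes at most 3 across and each return brings at least 1 back, so after t trips out (and t−1 returns) at most 3t − (t−1) of the 10 are across; that first reaches 10 at t = 5, so at least 9 crossings are needed.
The safety rule pushes this higher. Following every safe sequence of crossings, the most of the 10 that can be at the far shore as the ferry arrives there on crossing 9 is 9 — never all 10.
So no plan with fewer than 11 crossings exists, and this one achieves 11:
1. animal II and handler II cross → the far shore.
2. handler II crosses ← the near shore.
3. animal III, animal IV, and animal V cross → the far shore.
4. animal II crosses ← the near shore.
5. handler III, handler IV, and handler V cross → the far shore.
6. animal V and handler V cross ← the near shore.
7. handler I, handler II, and handler V cross → the far shore.
8. animal III crosses ← the near shore.
9. animal II and animal V cross → the far shore.
10. animal II crosses ← the near shore.
11. animal I, animal II, and animal III cross → the far shore.

11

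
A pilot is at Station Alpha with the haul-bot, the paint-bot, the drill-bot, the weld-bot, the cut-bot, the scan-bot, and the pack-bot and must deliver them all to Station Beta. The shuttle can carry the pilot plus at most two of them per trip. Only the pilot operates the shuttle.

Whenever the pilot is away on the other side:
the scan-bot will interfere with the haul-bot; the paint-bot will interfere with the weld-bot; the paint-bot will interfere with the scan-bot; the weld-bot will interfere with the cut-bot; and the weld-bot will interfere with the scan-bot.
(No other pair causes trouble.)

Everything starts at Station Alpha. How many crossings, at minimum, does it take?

Counting alone: the pilot can take at most 2 across per trip to Station Beta, so moving all 7 needs at least 4 loaded trips out, with a return between consecutive ones — at least 7 crossings.
The safety rule pushes this higher. Following every safe sequence of crossings, the most of the 7 that can be at Station Beta as the shuttle arrives there on crossings 7, 9 is 5, 6 respectively — never all 7.
So no plan with fewer than 11 crossings exists, and this one achieves 11:
1. Pilot goes to Station Beta with the scan-bot and the weld-bot.  [Station Alpha: the cut-bot, the drill-bot, the haul-bot, the pack-bot, the paint-bot | Station Beta: the scan-bot, the weld-bot]
2. Pilot goes back to Station Alpha with the weld-bot.  [Station Alpha: the cut-bot, the drill-bot, the haul-bot, the pack-bot, the paint-bot, the weld-bot | Station Beta: the scan-bot]
3. Pilot goes to Station Beta with the haul-bot and the weld-bot.  [Station Alpha: the cut-bot, the drill-bot, the pack-bot, the paint-bot | Station Beta: the haul-bot, the scan-bot, the weld-bot]
4. Pilot goes back to Station Alpha with the scan-bot.  [Station Alpha: the cut-bot, the drill-bot, the pack-bot, the paint-bot, the scan-bot | Station Beta: the haul-bot, the weld-bot]
5. Pilot goes to Station Beta with the drill-bot and the paint-bot.  [Station Alpha: the cut-bot, the pack-bot, the scan-bot | Station Beta: the drill-bot, the haul-bot, the paint-bot, the weld-bot]
6. Pilot goes back to Station Alpha with the paint-bot.  [Station Alpha: the cut-bot, the pack-bot, the paint-bot, the scan-bot | Station Beta: the drill-bot, the haul-bot, the weld-bot]
7. Pilot goes to Station Beta with the cut-bot and the paint-bot.  [Station Alpha: the pack-bot, the scan-bot | Station Beta: the cut-bot, the drill-bot, the haul-bot, the paint-bot, the weld-bot]
8. Pilot goes back to Station Alpha with the weld-bot.  [Station Alpha: the pack-bot, the scan-bot, the weld-bot | Station Beta: the cut-bot, the drill-bot, the haul-bot, the paint-bot]
9. Pilot goes to Station Beta with the pack-bot and the weld-bot.  [Station Alpha: the scan-bot | Station Beta: the cut-bot, the drill-bot, the haul-bot, the pack-bot, the paint-bot, the weld-bot]
10. Pilot goes back to Station Alpha with the weld-bot.  [Station Alpha: the scan-bot, the weld-bot | Station Beta: the cut-bot, the drill-bot, the haul-bot, the pack-bot, the paint-bot]
11. Pilot goes to Station Beta with the scan-bot and the weld-bot.  [Station Alpha: — | Station Beta: the cut-bot, the drill-bot, the haul-bot, the pack-bot, the paint-bot, the scan-bot, the weld-bot]

11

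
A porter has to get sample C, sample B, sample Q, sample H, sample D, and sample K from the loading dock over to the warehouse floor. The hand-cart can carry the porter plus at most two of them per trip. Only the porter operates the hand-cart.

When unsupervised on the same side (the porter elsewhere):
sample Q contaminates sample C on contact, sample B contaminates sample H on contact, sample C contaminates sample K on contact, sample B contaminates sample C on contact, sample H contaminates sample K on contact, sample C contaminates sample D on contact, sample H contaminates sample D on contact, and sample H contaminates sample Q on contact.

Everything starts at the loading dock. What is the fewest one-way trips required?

Counting alone: the porter can take at most 2 across per trip to the warehouse floor, so moving all 6 needs at least 3 loaded trips out, with a return between consecutive ones — at least 5 crossings.
The safety rule pushes this higher. Following every safe sequence of crossings, the most of the 6 that can be at the warehouse floor as the hand-cart arrives there on crossing 5 is 4 — never all 6.
So no plan with fewer than 7 crossings exists, and this one achieves 7:
1. Porter goes to the warehouse floor with sample C and sample H.  [the loading dock: sample B, sample D, sample K, sample Q | the warehouse floor: sample C, sample H]
2. Porter goes back to the loading dock alone.  [the loading dock: sample B, sample D, sample K, sample Q | the warehouse floor: sample C, sample H]
3. Porter goes to the warehouse floor with sample B and sample Q.  [the loading dock: sample D, sample K | the warehouse floor: sample B, sample C, sample H, sample Q]
4. Porter goes back to the loading dock with sample C and sample H.  [the loading dock: sample C, sample D, sample H, sample K | the warehouse floor: sample B, sample Q]
5. Porter goes to the warehouse floor with sample D and sample K.  [the loading dock: sample C, sample H | the warehouse floor: sample B, sample D, sample K, sample Q]
6. Porter goes back to the loading dock alone.  [the loading dock: sample C, sample H | the warehouse floor: sample B, sample D, sample K, sample Q]
7. Porter goes to the warehouse floor with sample C and sample H.  [the loading dock: — | the warehouse floor: sample B, sample C, sample D, sample H, sample K, sample Q]

7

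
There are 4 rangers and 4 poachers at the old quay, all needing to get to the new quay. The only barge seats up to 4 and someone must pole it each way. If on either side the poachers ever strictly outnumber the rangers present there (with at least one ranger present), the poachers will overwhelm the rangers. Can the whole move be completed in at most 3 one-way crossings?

Counting alone: each trip to the new quay takes at most 4 across and each return brings at least 1 back, so after t trips out (and t−1 returns) at most 4t − (t−1) of the 8 are across; that first reaches 8 at t = 3, so at least 5 crossings are needed.
Since 3 < 5, 3 crossings cannot be enough. (The shortest complete plan in fact takes 5:)
1. 2 poachers → the new quay.  (the old quay: 4R 2P; the new quay: 0R 2P)
2. 1 poacher ← the old quay.  (the old quay: 4R 3P; the new quay: 0R 1P)
3. 4 rangers → the new quay.  (the old quay: 0R 3P; the new quay: 4R 1P)
4. 1 poacher ← the old quay.  (the old quay: 0R 4P; the new quay: 4R 0P)
5. 4 poachers → the new quay.  (the old quay: 0R 0P; the new quay: 4R 4P)

No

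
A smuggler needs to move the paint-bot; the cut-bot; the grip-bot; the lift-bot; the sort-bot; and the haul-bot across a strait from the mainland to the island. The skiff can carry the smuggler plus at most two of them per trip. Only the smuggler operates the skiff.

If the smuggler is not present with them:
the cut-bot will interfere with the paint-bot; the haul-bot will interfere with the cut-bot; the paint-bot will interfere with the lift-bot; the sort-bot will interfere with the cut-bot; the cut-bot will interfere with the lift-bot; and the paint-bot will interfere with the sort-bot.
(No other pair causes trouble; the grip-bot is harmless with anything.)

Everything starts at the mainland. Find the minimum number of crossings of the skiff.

Counting alone: the smuggler can take at most 2 across per trip to the island, so moving all 6 needs at least 3 loaded trips out, with a return between consecutive ones — at least 5 crossings.
The safety rule pushes this higher. Following every safe sequence of crossings, the most of the 6 that can be at the island as the skiff arrives there on crossings 5, 7 is 4, 5 respectively — never all 6.
So no plan with fewer than 9 crossings exists, and this one achieves 9:
1. Smuggler goes to the island with the cut-bot and the paint-bot.  [the mainland: the grip-bot, the haul-bot, the lift-bot, the sort-bot | the island: the cut-bot, the paint-bot]
2. Smuggler goes back to the mainland with the paint-bot.  [the mainland: the grip-bot, the haul-bot, the lift-bot, the paint-bot, the sort-bot | the island: the cut-bot]
3. Smuggler goes to the island with the grip-bot and the paint-bot.  [the mainland: the haul-bot, the lift-bot, the sort-bot | the island: the cut-bot, the grip-bot, the paint-bot]
4. Smuggler goes back to the mainland with the paint-bot.  [the mainland: the haul-bot, the lift-bot, the paint-bot, the sort-bot | the island: the cut-bot, the grip-bot]
5. Smuggler goes to the island with the haul-bot and the paint-bot.  [the mainland: the lift-bot, the sort-bot | the island: the cut-bot, the grip-bot, the haul-bot, the paint-bot]
6. Smuggler goes back to the mainland with the cut-bot.  [the mainland: the cut-bot, the lift-bot, the sort-bot | the island: the grip-bot, the haul-bot, the paint-bot]
7. Smuggler goes to the island with the lift-bot and the sort-bot.  [the mainland: the cut-bot | the island: the grip-bot, the haul-bot, the lift-bot, the paint-bot, the sort-bot]
8. Smuggler goes back to the mainland with the paint-bot.  [the mainland: the cut-bot, the paint-bot | the island: the grip-bot, the haul-bot, the lift-bot, the sort-bot]
9. Smuggler goes to the island with the cut-bot and the paint-bot.  [the mainland: — | the island: the cut-bot, the grip-bot, the haul-bot, the lift-bot, the paint-bot, the sort-bot]

9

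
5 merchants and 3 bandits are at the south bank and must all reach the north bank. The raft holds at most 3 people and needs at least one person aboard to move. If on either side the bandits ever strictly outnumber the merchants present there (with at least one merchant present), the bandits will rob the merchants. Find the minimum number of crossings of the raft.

7

Counting alone: each trip to the north bank takes at most 3 across and each return brings at least 1 back, so after t trips out (and t−1 returns) at most 3t − (t−1) of the 8 are across; that first reaches 8 at t = 4, so at least 7 crossings are needed.
The plan below uses exactly 7 crossings, so it is optimal:
1. 2 bandits → the north bank.  (the south bank: 5M 1B; the north bank: 0M 2B)
2. 1 bandit ← the south bank.  (the south bank: 5M 2B; the north bank: 0M 1B)
3. 2 merchants and 1 bandit → the north bank.  (the south bank: 3M 1B; the north bank: 2M 2B)
4. 1 bandit ← the south bank.  (the south bank: 3M 2B; the north bank: 2M 1B)
5. 1 merchant and 2 bandits → the north bank.  (the south bank: 2M 0B; the north bank: 3M 3B)
6. 1 bandit ← the south bank.  (the south bank: 2M 1B; the north bank: 3M 2B)
7. 2 merchants and 1 bandit → the north bank.  (the south bank: 0M 0B; the north bank: 5M 3B)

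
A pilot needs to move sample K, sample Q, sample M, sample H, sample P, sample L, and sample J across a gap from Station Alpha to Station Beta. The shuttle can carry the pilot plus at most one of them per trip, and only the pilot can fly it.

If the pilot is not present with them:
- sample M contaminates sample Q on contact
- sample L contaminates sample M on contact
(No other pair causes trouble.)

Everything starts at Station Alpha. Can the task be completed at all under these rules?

Yes

1. Pilot goes to Station Beta with sample M.  [Station Alpha: sample H, sample J, sample K, sample L, sample P, sample Q | Station Beta: sample M]
2. Pilot goes back to Station Alpha alone.  [Station Alpha: sample H, sample J, sample K, sample L, sample P, sample Q | Station Beta: sample M]
3. Pilot goes to Station Beta with sample K.  [Station Alpha: sample H, sample J, sample L, sample P, sample Q | Station Beta: sample K, sample M]
4. Pilot goes back to Station Alpha alone.  [Station Alpha: sample H, sample J, sample L, sample P, sample Q | Station Beta: sample K, sample M]
5. Pilot goes to Station Beta with sample Q.  [Station Alpha: sample H, sample J, sample L, sample P | Station Beta: sample K, sample M, sample Q]
6. Pilot goes back to Station Alpha with sample M.  [Station Alpha: sample H, sample J, sample L, sample M, sample P | Station Beta: sample K, sample Q]
7. Pilot goes to Station Beta with sample L.  [Station Alpha: sample H, sample J, sample M, sample P | Station Beta: sample K, sample L, sample Q]
8. Pilot goes back to Station Alpha alone.  [Station Alpha: sample H, sample J, sample M, sample P | Station Beta: sample K, sample L, sample Q]
9. Pilot goes to Station Beta with sample H.  [Station Alpha: sample J, sample M, sample P | Station Beta: sample H, sample K, sample L, sample Q]
10. Pilot goes back to Station Alpha alone.  [Station Alpha: sample J, sample M, sample P | Station Beta: sample H, sample K, sample L, sample Q]
11. Pilot goes to Station Beta with sample P.  [Station Alpha: sample J, sample M | Station Beta: sample H, sample K, sample L, sample P, sample Q]
12. Pilot goes back to Station Alpha alone.  [Station Alpha: sample J, sample M | Station Beta: sample H, sample K, sample L, sample P, sample Q]
13. Pilot goes to Station Beta with sample J.  [Station Alpha: sample M | Station Beta: sample H, sample J, sample K, sample L, sample P, sample Q]
14. Pilot goes back to Station Alpha alone.  [Station Alpha: sample M | Station Beta: sample H, sample J, sample K, sample L, sample P, sample Q]
15. Pilot goes to Station Beta with sample M.  [Station Alpha: — | Station Beta: sample H, sample J, sample K, sample L, sample M, sample P, sample Q]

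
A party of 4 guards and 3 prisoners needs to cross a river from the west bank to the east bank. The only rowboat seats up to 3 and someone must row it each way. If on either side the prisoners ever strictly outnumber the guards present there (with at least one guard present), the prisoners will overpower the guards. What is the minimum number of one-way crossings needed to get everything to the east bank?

Counting alone: each trip to the east bank takes at most 3 across and each return brings at least 1 back, so after t trips out (and t−1 returns) at most 3t − (t−1) of the 7 are across; that first reaches 7 at t = 3, so at least 5 crossings are needed.
The plan below uses exactly 5 crossings, so it is optimal:
1. 3 prisoners → the east bank.  (the west bank: 4G 0P; the east bank: 0G 3P)
2. 1 prisoner ← the west bank.  (the west bank: 4G 1P; the east bank: 0G 2P)
3. 3 guards → the east bank.  (the west bank: 1G 1P; the east bank: 3G 2P)
4. 1 guard ← the west bank.  (the west bank: 2G 1P; the east bank: 2G 2P)
5. 2 guards and 1 prisoner → the east bank.  (the west bank: 0G 0P; the east bank: 4G 3P)

5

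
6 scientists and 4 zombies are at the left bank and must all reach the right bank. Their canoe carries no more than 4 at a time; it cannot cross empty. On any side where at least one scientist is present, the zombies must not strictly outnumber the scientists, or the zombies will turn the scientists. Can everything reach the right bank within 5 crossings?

Yes — this plan uses 5 crossings (≤ 5):
1. 4 zombies → the right bank.  (the left bank: 6S 0Z; the right bank: 0S 4Z)
2. 1 zombie ← the left bank.  (the left bank: 6S 1Z; the right bank: 0S 3Z)
3. 4 scientists → the right bank.  (the left bank: 2S 1Z; the right bank: 4S 3Z)
4. 1 zombie ← the left bank.  (the left bank: 2S 2Z; the right bank: 4S 2Z)
5. 2 scientists and 2 zombies → the right bank.  (the left bank: 0S 0Z; the right bank: 6S 4Z)

Yes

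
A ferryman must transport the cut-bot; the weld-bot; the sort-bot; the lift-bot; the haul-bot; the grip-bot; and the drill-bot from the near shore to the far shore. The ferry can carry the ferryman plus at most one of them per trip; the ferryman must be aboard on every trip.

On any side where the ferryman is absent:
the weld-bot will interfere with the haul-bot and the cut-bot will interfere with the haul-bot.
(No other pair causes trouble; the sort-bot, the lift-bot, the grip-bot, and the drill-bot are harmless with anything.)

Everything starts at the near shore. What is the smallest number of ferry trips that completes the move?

15

Counting alone: the ferryman can take at most 1 across per trip to the far shore, so moving all 7 needs at least 7 loaded trips out, with a return between consecutive ones — at least 13 crossings.
The safety rule pushes this higher. Following every safe sequence of crossings, the most of the 7 that can be at the far shore as the ferry arrives there on crossing 13 is 6 — never all 7.
So no plan with fewer than 15 crossings exists, and this one achieves 15:
1. Ferryman goes to the far shore with the haul-bot.
2. Ferryman goes back to the near shore alone.
3. Ferryman goes to the far shore with the cut-bot.
4. Ferryman goes back to the near shore with the haul-bot.
5. Ferryman goes to the far shore with the weld-bot.
6. Ferryman goes back to the near shore alone.
7. Ferryman goes to the far shore with the sort-bot.
8. Ferryman goes back to the near shore alone.
9. Ferryman goes to the far shore with the lift-bot.
10. Ferryman goes back to the near shore alone.
11. Ferryman goes to the far shore with the grip-bot.
12. Ferryman goes back to the near shore alone.
13. Ferryman goes to the far shore with the drill-bot.
14. Ferryman goes back to the near shore alone.
15. Ferryman goes to the far shore with the haul-bot.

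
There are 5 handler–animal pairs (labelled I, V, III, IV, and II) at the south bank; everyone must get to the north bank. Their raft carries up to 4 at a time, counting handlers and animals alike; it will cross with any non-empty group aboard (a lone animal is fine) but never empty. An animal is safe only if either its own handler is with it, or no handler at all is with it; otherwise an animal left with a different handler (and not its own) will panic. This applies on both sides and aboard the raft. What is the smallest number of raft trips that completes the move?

Counting alone: each trip to the north bank takes at most 4 across and each return brings at least 1 back, so after t trips out (and t−1 returns) at most 4t − (t−1) of the 10 are across; that first reaches 10 at t = 3, so at least 5 crossings are needed.
The safety rule pushes this higher. Following every safe sequence of crossings, the most of the 10 that can be at the north bank as the raft arrives there on crossing 5 is 9 — never all 10.
So no plan with fewer than 7 crossings exists, and this one achieves 7:
1. animal I and handler I cross → the north bank.
2. handler I crosses ← the south bank.
3. animal II, animal III, animal IV, and animal V cross → the north bank.
4. animal I crosses ← the south bank.
5. handler II, handler III, handler IV, and handler V cross → the north bank.
6. animal V and handler V cross ← the south bank.
7. animal I, animal V, handler I, and handler V cross → the north bank.

7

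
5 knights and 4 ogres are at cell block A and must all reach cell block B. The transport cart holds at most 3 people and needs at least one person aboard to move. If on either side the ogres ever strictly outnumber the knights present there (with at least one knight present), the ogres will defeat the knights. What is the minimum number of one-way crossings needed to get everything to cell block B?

Counting alone: each trip to cell block B takes at most 3 across and each return brings at least 1 back, so after t trips out (and t−1 returns) at most 3t − (t−1) of the 9 are across; that first reaches 9 at t = 4, so at least 7 crossings are needed.
The plan below uses exactly 7 crossings, so it is optimal:
1. 3 ogres → cell block B.  (cell block A: 5K 1O; cell block B: 0K 3O)
2. 1 ogre ← cell block A.  (cell block A: 5K 2O; cell block B: 0K 2O)
3. 3 knights → cell block B.  (cell block A: 2K 2O; cell block B: 3K 2O)
4. 1 knight ← cell block A.  (cell block A: 3K 2O; cell block B: 2K 2O)
5. 2 knights and 1 ogre → cell block B.  (cell block A: 1K 1O; cell block B: 4K 3O)
6. 1 knight ← cell block A.  (cell block A: 2K 1O; cell block B: 3K 3O)
7. 2 knights and 1 ogre → cell block B.  (cell block A: 0K 0O; cell block B: 5K 4O)

7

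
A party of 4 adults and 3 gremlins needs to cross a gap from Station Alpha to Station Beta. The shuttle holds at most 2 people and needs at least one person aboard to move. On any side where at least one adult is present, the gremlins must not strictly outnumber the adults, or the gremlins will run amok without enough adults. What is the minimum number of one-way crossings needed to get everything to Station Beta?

Counting alone: each trip to Station Beta takes at most 2 across and each return brings at least 1 back, so after t trips out (and t−1 returns) at most 2t − (t−1) of the 7 are across; that first reaches 7 at t = 6, so at least 11 crossings are needed.
The plan below uses exactly 11 crossings, so it is optimal:
1. 2 gremlins → Station Beta.  (Station Alpha: 4A 1G; Station Beta: 0A 2G)
2. 1 gremlin ← Station Alpha.  (Station Alpha: 4A 2G; Station Beta: 0A 1G)
3. 2 gremlins → Station Beta.  (Station Alpha: 4A 0G; Station Beta: 0A 3G)
4. 1 gremlin ← Station Alpha.  (Station Alpha: 4A 1G; Station Beta: 0A 2G)
5. 2 adults → Station Beta.  (Station Alpha: 2A 1G; Station Beta: 2A 2G)
6. 1 gremlin ← Station Alpha.  (Station Alpha: 2A 2G; Station Beta: 2A 1G)
7. 1 adult and 1 gremlin → Station Beta.  (Station Alpha: 1A 1G; Station Beta: 3A 2G)
8. 1 adult ← Station Alpha.  (Station Alpha: 2A 1G; Station Beta: 2A 2G)
9. 1 adult and 1 gremlin → Station Beta.  (Station Alpha: 1A 0G; Station Beta: 3A 3G)
10. 1 gremlin ← Station Alpha.  (Station Alpha: 1A 1G; Station Beta: 3A 2G)
11. 1 adult and 1 gremlin → Station Beta.  (Station Alpha: 0A 0G; Station Beta: 4A 3G)

11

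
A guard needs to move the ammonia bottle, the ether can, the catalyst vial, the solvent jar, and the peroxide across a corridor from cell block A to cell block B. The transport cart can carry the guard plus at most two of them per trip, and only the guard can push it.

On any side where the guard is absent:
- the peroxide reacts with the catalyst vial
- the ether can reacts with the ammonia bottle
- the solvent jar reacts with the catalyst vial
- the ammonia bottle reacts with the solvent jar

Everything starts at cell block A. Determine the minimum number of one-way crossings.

Counting alone: the guard can take at most 2 across per trip to cell block B, so moving all 5 needs at least 3 loaded trips out, with a return between consecutive ones — at least 5 crossings.
The safety rule pushes this higher. Following every safe sequence of crossings, the most of the 5 that can be at cell block B as the transport cart arrives there on crossing 5 is 4 — never all 5.
So no plan with fewer than 7 crossings exists, and this one achieves 7:
1. Guard goes to cell block B with the ammonia bottle and the catalyst vial.  [cell block A: the ether can, the peroxide, the solvent jar | cell block B: the ammonia bottle, the catalyst vial]
2. Guard goes back to cell block A alone.  [cell block A: the ether can, the peroxide, the solvent jar | cell block B: the ammonia bottle, the catalyst vial]
3. Guard goes to cell block B with the ether can.  [cell block A: the peroxide, the solvent jar | cell block B: the ammonia bottle, the catalyst vial, the ether can]
4. Guard goes back to cell block A with the ammonia bottle.  [cell block A: the ammonia bottle, the peroxide, the solvent jar | cell block B: the catalyst vial, the ether can]
5. Guard goes to cell block B with the peroxide and the solvent jar.  [cell block A: the ammonia bottle | cell block B: the catalyst vial, the ether can, the peroxide, the solvent jar]
6. Guard goes back to cell block A with the catalyst vial.  [cell block A: the ammonia bottle, the catalyst vial | cell block B: the ether can, the peroxide, the solvent jar]
7. Guard goes to cell block B with the ammonia bottle and the catalyst vial.  [cell block A: — | cell block B: the ammonia bottle, the catalyst vial, the ether can, the peroxide, the solvent jar]

7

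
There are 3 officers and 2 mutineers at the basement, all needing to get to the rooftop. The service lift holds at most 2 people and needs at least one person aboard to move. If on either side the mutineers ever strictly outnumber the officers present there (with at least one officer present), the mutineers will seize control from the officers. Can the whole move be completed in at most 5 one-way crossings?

No

Counting alone: each trip to the rooftop takes at most 2 across and each return brings at least 1 back, so after t trips out (and t−1 returns) at most 2t − (t−1) of the 5 are across; that first reaches 5 at t = 4, so at least 7 crossings are needed.
Since 5 < 7, 5 crossings cannot be enough. (The shortest complete plan in fact takes 7:)
1. 2 mutineers → the rooftop.  (the basement: 3O 0M; the rooftop: 0O 2M)
2. 1 mutineer ← the basement.  (the basement: 3O 1M; the rooftop: 0O 1M)
3. 2 officers → the rooftop.  (the basement: 1O 1M; the rooftop: 2O 1M)
4. 1 officer ← the basement.  (the basement: 2O 1M; the rooftop: 1O 1M)
5. 1 officer and 1 mutineer → the rooftop.  (the basement: 1O 0M; the rooftop: 2O 2M)
6. 1 mutineer ← the basement.  (the basement: 1O 1M; the rooftop: 2O 1M)
7. 1 officer and 1 mutineer → the rooftop.  (the basement: 0O 0M; the rooftop: 3O 2M)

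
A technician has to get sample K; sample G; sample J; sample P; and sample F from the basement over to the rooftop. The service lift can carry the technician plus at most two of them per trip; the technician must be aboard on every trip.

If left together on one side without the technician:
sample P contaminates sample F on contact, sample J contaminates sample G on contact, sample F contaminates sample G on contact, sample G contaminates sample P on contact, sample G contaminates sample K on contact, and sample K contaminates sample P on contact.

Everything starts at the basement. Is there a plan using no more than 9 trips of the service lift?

Yes

Yes — this plan uses 7 crossings (≤ 9):
1. Technician goes to the rooftop with sample G and sample P.  [the basement: sample F, sample J, sample K | the rooftop: sample G, sample P]
2. Technician goes back to the basement with sample G.  [the basement: sample F, sample G, sample J, sample K | the rooftop: sample P]
3. Technician goes to the rooftop with sample G and sample J.  [the basement: sample F, sample K | the rooftop: sample G, sample J, sample P]
4. Technician goes back to the basement with sample G.  [the basement: sample F, sample G, sample K | the rooftop: sample J, sample P]
5. Technician goes to the rooftop with sample F and sample K.  [the basement: sample G | the rooftop: sample F, sample J, sample K, sample P]
6. Technician goes back to the basement with sample P.  [the basement: sample G, sample P | the rooftop: sample F, sample J, sample K]
7. Technician goes to the rooftop with sample G and sample P.  [the basement: — | the rooftop: sample F, sample G, sample J, sample K, sample P]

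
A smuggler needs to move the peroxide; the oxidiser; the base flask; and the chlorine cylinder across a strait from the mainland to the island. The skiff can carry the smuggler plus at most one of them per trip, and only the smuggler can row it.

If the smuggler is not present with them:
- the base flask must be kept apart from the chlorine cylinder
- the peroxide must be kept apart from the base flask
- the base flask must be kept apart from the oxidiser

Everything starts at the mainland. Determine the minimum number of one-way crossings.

impossible

Following every safe sequence of crossings from the start, the most of the 4 that can be at the island as the skiff arrives there on crossings 1, 3 is 1, 2 respectively; the best ever achieved is 2 of 4.
From crossing 5 on, no configuration arises that was not already reachable earlier: only 9 distinct safe configurations (who is on which side, and where the skiff is) can ever be reached, none of them has everyone across, and every continuation just revisits them. So no valid plan exists.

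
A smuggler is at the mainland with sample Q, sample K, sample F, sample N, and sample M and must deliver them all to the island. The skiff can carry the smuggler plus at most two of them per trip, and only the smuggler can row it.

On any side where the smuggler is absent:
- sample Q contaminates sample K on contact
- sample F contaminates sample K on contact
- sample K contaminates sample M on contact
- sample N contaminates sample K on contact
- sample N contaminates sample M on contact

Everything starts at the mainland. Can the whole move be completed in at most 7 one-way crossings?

Yes — this plan uses 7 crossings (≤ 7):
1. Smuggler goes to the island with sample K and sample N.
2. Smuggler goes back to the mainland with sample K.
3. Smuggler goes to the island with sample K and sample Q.
4. Smuggler goes back to the mainland with sample K.
5. Smuggler goes to the island with sample F and sample K.
6. Smuggler goes back to the mainland with sample K.
7. Smuggler goes to the island with sample K and sample M.

Yes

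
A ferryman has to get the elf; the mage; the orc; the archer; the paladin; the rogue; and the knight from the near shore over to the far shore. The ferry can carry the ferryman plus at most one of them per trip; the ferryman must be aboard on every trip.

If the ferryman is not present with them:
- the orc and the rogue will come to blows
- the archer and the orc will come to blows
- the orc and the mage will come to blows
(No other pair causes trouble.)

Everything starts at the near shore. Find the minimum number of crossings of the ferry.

Following every safe sequence of crossings from the start, the most of the 7 that can be at the far shore as the ferry arrives there on crossings 1, 3, 5, 7, 9 is 1, 2, 3, 4, 5 respectively; the best ever achieved is 5 of 7.
From crossing 11 on, no configuration arises that was not already reachable earlier: only 72 distinct safe configurations (who is on which side, and where the ferry is) can ever be reached, none of them has everyone across, and every continuation just revisits them. So no valid plan exists.

impossible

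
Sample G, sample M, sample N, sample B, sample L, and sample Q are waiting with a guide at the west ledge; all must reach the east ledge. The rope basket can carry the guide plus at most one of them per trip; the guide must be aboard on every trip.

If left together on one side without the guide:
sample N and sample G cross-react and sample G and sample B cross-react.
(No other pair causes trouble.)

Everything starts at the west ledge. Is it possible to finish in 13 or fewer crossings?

Yes — this plan uses 13 crossings (≤ 13):
1. Guide goes to the east ledge with sample G.  [the west ledge: sample B, sample L, sample M, sample N, sample Q | the east ledge: sample G]
2. Guide goes back to the west ledge alone.  [the west ledge: sample B, sample L, sample M, sample N, sample Q | the east ledge: sample G]
3. Guide goes to the east ledge with sample M.  [the west ledge: sample B, sample L, sample N, sample Q | the east ledge: sample G, sample M]
4. Guide goes back to the west ledge alone.  [the west ledge: sample B, sample L, sample N, sample Q | the east ledge: sample G, sample M]
5. Guide goes to the east ledge with sample N.  [the west ledge: sample B, sample L, sample Q | the east ledge: sample G, sample M, sample N]
6. Guide goes back to the west ledge with sample G.  [the west ledge: sample B, sample G, sample L, sample Q | the east ledge: sample M, sample N]
7. Guide goes to the east ledge with sample B.  [the west ledge: sample G, sample L, sample Q | the east ledge: sample B, sample M, sample N]
8. Guide goes back to the west ledge alone.  [the west ledge: sample G, sample L, sample Q | the east ledge: sample B, sample M, sample N]
9. Guide goes to the east ledge with sample L.  [the west ledge: sample G, sample Q | the east ledge: sample B, sample L, sample M, sample N]
10. Guide goes back to the west ledge alone.  [the west ledge: sample G, sample Q | the east ledge: sample B, sample L, sample M, sample N]
11. Guide goes to the east ledge with sample Q.  [the west ledge: sample G | the east ledge: sample B, sample L, sample M, sample N, sample Q]
12. Guide goes back to the west ledge alone.  [the west ledge: sample G | the east ledge: sample B, sample L, sample M, sample N, sample Q]
13. Guide goes to the east ledge with sample G.  [the west ledge: — | the east ledge: sample B, sample G, sample L, sample M, sample N, sample Q]

Yes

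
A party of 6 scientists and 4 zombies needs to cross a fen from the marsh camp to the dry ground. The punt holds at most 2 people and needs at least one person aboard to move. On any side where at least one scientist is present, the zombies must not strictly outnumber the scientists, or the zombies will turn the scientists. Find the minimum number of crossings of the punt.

17

Counting alone: each trip to the dry ground takes at most 2 across and each return brings at least 1 back, so after t trips out (and t−1 returns) at most 2t − (t−1) of the 10 are across; that first reaches 10 at t = 9, so at least 17 crossings are needed.
The plan below uses exactly 17 crossings, so it is optimal:
1. 2 zombies → the dry ground.  (the marsh camp: 6S 2Z; the dry ground: 0S 2Z)
2. 1 zombie ← the marsh camp.  (the marsh camp: 6S 3Z; the dry ground: 0S 1Z)
3. 2 zombies → the dry ground.  (the marsh camp: 6S 1Z; the dry ground: 0S 3Z)
4. 1 zombie ← the marsh camp.  (the marsh camp: 6S 2Z; the dry ground: 0S 2Z)
5. 2 scientists → the dry ground.  (the marsh camp: 4S 2Z; the dry ground: 2S 2Z)
6. 1 zombie ← the marsh camp.  (the marsh camp: 4S 3Z; the dry ground: 2S 1Z)
7. 1 scientist and 1 zombie → the dry ground.  (the marsh camp: 3S 2Z; the dry ground: 3S 2Z)
8. 1 zombie ← the marsh camp.  (the marsh camp: 3S 3Z; the dry ground: 3S 1Z)
9. 2 zombies → the dry ground.  (the marsh camp: 3S 1Z; the dry ground: 3S 3Z)
10. 1 zombie ← the marsh camp.  (the marsh camp: 3S 2Z; the dry ground: 3S 2Z)
11. 1 scientist and 1 zombie → the dry ground.  (the marsh camp: 2S 1Z; the dry ground: 4S 3Z)
12. 1 zombie ← the marsh camp.  (the marsh camp: 2S 2Z; the dry ground: 4S 2Z)
13. 2 zombies → the dry ground.  (the marsh camp: 2S 0Z; the dry ground: 4S 4Z)
14. 1 zombie ← the marsh camp.  (the marsh camp: 2S 1Z; the dry ground: 4S 3Z)
15. 1 scientist and 1 zombie → the dry ground.  (the marsh camp: 1S 0Z; the dry ground: 5S 4Z)
16. 1 zombie ← the marsh camp.  (the marsh camp: 1S 1Z; the dry ground: 5S 3Z)
17. 1 scientist and 1 zombie → the dry ground.  (the marsh camp: 0S 0Z; the dry ground: 6S 4Z)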